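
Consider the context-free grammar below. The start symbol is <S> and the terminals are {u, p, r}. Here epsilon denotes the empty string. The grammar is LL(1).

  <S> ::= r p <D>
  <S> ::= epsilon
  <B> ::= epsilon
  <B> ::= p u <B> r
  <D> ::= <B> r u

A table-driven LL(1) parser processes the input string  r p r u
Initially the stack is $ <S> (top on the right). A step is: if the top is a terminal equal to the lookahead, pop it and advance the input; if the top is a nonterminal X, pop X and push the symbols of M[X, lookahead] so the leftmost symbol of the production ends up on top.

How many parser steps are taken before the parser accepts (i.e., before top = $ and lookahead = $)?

     Stack      Input      Action
  1  $ <S>      r p r u $  expand <S> ::= r p <D>
  2  $ <D> p r  r p r u $  match r
  3  $ <D> p    p r u $    match p
  4  $ <D>      r u $      expand <D> ::= <B> r u
  5  $ u r <B>  r u $      expand <B> ::= epsilon
  6  $ u r      r u $      match r
  7  $ u        u $        match u
Accept reached after 7 steps.

7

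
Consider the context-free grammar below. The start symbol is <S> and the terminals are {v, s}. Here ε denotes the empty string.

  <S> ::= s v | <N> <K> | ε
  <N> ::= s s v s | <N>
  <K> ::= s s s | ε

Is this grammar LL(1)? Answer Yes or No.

FIRST(<S>) = {ε, s}
FIRST(<N>) = {s}
FIRST(<K>) = {ε, s}
FOLLOW(<S>) = {$}
FOLLOW(<N>) = {$, s}
FOLLOW(<K>) = {$}
Cell M[<N>, s] receives both <N> ::= s s v s and <N> ::= <N> — the grammar is not LL(1).

No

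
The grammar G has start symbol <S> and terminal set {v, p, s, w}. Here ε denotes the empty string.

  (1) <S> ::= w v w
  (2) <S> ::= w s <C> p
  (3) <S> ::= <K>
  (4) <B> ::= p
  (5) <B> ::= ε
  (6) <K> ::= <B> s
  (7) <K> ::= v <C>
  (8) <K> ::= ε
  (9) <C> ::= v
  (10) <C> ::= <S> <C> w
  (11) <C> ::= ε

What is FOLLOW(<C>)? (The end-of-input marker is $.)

FIRST(<B>) = {ε, p}
FIRST(<K>) = {ε, p, s, v}  (via <B> s)
FIRST(<S>) = {ε, p, s, v, w}  (via <K>)
FIRST(<C>) = {ε, p, s, v, w}  (via <S> <C> w)
FOLLOW(<S>) includes $ since <S> is the start symbol.
FOLLOW(<S>): in <C>::=<S> <C> w, <S> is followed by <C> w with FIRST {p, s, v, w}. Thus FOLLOW(<S>) = {$, p, s, v, w}.
FOLLOW(<B>): in <K>::=<B> s, <B> is followed by s with FIRST {s}. Thus FOLLOW(<B>) = {s}.
FOLLOW(<K>): in <S>::=<K>, the suffix after <K> is empty, so FOLLOW(<K>) ⊇ FOLLOW(<S>) = {$, p, s, v, w}. Thus FOLLOW(<K>) = {$, p, s, v, w}.
FOLLOW(<C>): in <S>::=w s <C> p, <C> is followed by p with FIRST {p}; in <K>::=v <C>, the suffix after <C> is empty, so FOLLOW(<C>) ⊇ FOLLOW(<K>) = {$, p, s, v, w}; in <C>::=<S> <C> w, <C> is followed by w with FIRST {w}. Thus FOLLOW(<C>) = {$, p, s, v, w}.

{$, p, s, v, w}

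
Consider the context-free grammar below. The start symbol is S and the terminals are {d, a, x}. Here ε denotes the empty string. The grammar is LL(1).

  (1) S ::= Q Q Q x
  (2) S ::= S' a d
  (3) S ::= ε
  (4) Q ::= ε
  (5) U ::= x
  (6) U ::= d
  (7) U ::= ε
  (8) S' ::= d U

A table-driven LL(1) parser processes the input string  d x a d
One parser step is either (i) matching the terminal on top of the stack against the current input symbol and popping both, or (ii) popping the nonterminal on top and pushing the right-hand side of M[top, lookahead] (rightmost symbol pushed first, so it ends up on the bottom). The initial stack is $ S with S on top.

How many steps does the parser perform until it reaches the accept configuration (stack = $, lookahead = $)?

     Stack      Input      Action
  1  $ S        d x a d $  expand S ::= S' a d
  2  $ d a S'   d x a d $  expand S' ::= d U
  3  $ d a U d  d x a d $  match d
  4  $ d a U    x a d $    expand U ::= x
  5  $ d a x    x a d $    match x
  6  $ d a      a d $      match a
  7  $ d        d $        match d
Accept reached after 7 steps.

7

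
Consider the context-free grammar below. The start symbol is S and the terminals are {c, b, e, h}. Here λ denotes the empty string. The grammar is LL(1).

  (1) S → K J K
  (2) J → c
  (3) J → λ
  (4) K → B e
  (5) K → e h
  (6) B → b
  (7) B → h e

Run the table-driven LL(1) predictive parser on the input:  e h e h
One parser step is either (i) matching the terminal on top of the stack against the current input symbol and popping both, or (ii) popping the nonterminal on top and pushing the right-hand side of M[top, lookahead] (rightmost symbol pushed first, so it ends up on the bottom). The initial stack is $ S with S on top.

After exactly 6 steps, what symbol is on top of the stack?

     Stack      Input      Action
  1  $ S        e h e h $  expand S → K J K
  2  $ K J K    e h e h $  expand K → e h
  3  $ K J h e  e h e h $  match e
  4  $ K J h    h e h $    match h
  5  $ K J      e h $      expand J → λ
  6  $ K        e h $      expand K → e h
Stack after step 6: $ h e (top = e).

e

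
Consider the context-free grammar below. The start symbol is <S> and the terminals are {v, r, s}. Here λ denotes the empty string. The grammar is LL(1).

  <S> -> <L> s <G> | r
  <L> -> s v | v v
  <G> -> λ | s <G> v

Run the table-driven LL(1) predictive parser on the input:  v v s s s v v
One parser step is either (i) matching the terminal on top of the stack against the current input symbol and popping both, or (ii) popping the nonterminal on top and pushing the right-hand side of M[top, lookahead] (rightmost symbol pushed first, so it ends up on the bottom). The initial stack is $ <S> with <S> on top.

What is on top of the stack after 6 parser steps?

     Stack        Input            Action
  1  $ <S>        v v s s s v v $  expand <S> -> <L> s <G>
  2  $ <G> s <L>  v v s s s v v $  expand <L> -> v v
  3  $ <G> s v v  v v s s s v v $  match v
  4  $ <G> s v    v s s s v v $    match v
  5  $ <G> s      s s s v v $      match s
  6  $ <G>        s s v v $        expand <G> -> s <G> v
Stack after step 6: $ v <G> s (top = s).

s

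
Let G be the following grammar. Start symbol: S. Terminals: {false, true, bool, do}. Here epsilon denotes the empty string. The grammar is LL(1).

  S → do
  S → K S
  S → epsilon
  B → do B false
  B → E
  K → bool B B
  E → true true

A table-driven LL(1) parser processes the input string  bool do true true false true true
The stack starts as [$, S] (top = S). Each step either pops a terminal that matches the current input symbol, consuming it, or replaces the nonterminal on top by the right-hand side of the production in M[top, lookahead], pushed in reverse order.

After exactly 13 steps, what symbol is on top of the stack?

step 1: stack=$ S  input=bool do true true false true true $  — expand S → K S
step 2: stack=$ S K  input=bool do true true false true true $  — expand K → bool B B
step 3: stack=$ S B B bool  input=bool do true true false true true $  — match bool
step 4: stack=$ S B B  input=do true true false true true $  — expand B → do B false
step 5: stack=$ S B false B do  input=do true true false true true $  — match do
step 6: stack=$ S B false B  input=true true false true true $  — expand B → E
step 7: stack=$ S B false E  input=true true false true true $  — expand E → true true
step 8: stack=$ S B false true true  input=true true false true true $  — match true
step 9: stack=$ S B false true  input=true false true true $  — match true
step 10: stack=$ S B false  input=false true true $  — match false
step 11: stack=$ S B  input=true true $  — expand B → E
step 12: stack=$ S E  input=true true $  — expand E → true true
step 13: stack=$ S true true  input=true true $  — match true
Stack after step 13: $ S true (top = true).

true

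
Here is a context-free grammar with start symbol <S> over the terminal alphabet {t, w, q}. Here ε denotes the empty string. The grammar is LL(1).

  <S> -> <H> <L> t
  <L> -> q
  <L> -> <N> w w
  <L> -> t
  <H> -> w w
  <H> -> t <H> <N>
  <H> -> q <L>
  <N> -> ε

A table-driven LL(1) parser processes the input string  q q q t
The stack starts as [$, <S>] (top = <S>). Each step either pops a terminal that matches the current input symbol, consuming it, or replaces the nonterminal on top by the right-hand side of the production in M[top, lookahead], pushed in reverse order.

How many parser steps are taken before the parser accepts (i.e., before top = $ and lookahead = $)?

8

     Stack          Input      Action
  1  $ <S>          q q q t $  expand <S> -> <H> <L> t
  2  $ t <L> <H>    q q q t $  expand <H> -> q <L>
  3  $ t <L> <L> q  q q q t $  match q
  4  $ t <L> <L>    q q t $    expand <L> -> q
  5  $ t <L> q      q q t $    match q
  6  $ t <L>        q t $      expand <L> -> q
  7  $ t q          q t $      match q
  8  $ t            t $        match t
Accept reached after 8 steps.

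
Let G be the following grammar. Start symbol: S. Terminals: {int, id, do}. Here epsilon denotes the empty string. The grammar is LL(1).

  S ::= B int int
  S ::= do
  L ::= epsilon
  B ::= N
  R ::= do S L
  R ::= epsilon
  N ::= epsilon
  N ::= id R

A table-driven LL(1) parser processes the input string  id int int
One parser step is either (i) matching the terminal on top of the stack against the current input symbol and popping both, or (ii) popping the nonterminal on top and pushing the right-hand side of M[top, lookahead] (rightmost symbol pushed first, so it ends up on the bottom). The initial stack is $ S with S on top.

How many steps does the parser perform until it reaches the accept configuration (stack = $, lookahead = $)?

7

     Stack           Input         Action
  1  $ S             id int int $  expand S ::= B int int
  2  $ int int B     id int int $  expand B ::= N
  3  $ int int N     id int int $  expand N ::= id R
  4  $ int int R id  id int int $  match id
  5  $ int int R     int int $     expand R ::= epsilon
  6  $ int int       int int $     match int
  7  $ int           int $         match int
Accept reached after 7 steps.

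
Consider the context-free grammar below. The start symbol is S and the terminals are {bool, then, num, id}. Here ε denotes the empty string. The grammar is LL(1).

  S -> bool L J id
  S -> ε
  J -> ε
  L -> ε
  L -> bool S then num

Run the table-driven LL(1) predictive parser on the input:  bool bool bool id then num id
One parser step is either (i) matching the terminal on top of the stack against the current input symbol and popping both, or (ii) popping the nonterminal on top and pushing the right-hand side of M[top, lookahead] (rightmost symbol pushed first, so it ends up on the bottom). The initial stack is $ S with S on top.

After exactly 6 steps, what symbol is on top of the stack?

L

     Stack                        Input                            Action
  1  $ S                          bool bool bool id then num id $  expand S -> bool L J id
  2  $ id J L bool                bool bool bool id then num id $  match bool
  3  $ id J L                     bool bool id then num id $       expand L -> bool S then num
  4  $ id J num then S bool       bool bool id then num id $       match bool
  5  $ id J num then S            bool id then num id $            expand S -> bool L J id
  6  $ id J num then id J L bool  bool id then num id $            match bool
Stack after step 6: $ id J num then id J L (top = L).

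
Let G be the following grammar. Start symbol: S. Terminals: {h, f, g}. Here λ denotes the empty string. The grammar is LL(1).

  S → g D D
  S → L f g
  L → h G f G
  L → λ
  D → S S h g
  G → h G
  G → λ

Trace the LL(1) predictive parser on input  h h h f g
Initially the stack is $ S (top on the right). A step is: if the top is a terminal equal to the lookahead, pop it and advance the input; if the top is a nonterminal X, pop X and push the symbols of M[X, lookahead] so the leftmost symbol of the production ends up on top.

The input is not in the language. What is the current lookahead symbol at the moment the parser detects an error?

g

      Stack          Input        Action
   1  $ S            h h h f g $  expand S → L f g
   2  $ g f L        h h h f g $  expand L → h G f G
   3  $ g f G f G h  h h h f g $  match h
   4  $ g f G f G    h h f g $    expand G → h G
   5  $ g f G f G h  h h f g $    match h
   6  $ g f G f G    h f g $      expand G → h G
   7  $ g f G f G h  h f g $      match h
   8  $ g f G f G    f g $        expand G → λ
   9  $ g f G f      f g $        match f
  10  $ g f G        g $          error: M[G, g] is empty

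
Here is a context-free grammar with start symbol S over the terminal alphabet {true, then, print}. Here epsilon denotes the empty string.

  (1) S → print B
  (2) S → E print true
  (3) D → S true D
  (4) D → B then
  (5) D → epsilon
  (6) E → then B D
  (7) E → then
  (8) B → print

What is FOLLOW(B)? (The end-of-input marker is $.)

FIRST(E): from E→then B D we get {then}; from E→then we get {then}. So FIRST(E) = {then}.
FIRST(B): from B→print we get {print}. So FIRST(B) = {print}.
FIRST(S): from S→print B we get {print}; from S→E print true we get {then}. So FIRST(S) = {print, then}.
FIRST(D): from D→S true D we get {print, then}; from D→B then we get {print}; from D→epsilon we get {epsilon}. So FIRST(D) = {epsilon, print, then}.
FOLLOW(S) includes $ since S is the start symbol.
FOLLOW(S): in D→S true D, S is followed by true D with FIRST {true}. Thus FOLLOW(S) = {$, true}.
FOLLOW(E): in S→E print true, E is followed by print true with FIRST {print}. Thus FOLLOW(E) = {print}.
FOLLOW(D): in D→S true D, the suffix after D is empty (adds nothing new); in E→then B D, the suffix after D is empty, so FOLLOW(D) ⊇ FOLLOW(E) = {print}. Thus FOLLOW(D) = {print}.
FOLLOW(B): in S→print B, the suffix after B is empty, so FOLLOW(B) ⊇ FOLLOW(S) = {$, true}; in D→B then, B is followed by then with FIRST {then}; in E→then B D, B is followed by D with FIRST {epsilon, print, then}; in E→then B D, the suffix after B is nullable, so FOLLOW(B) ⊇ FOLLOW(E) = {print}. Thus FOLLOW(B) = {$, print, then, true}.

{$, print, then, true}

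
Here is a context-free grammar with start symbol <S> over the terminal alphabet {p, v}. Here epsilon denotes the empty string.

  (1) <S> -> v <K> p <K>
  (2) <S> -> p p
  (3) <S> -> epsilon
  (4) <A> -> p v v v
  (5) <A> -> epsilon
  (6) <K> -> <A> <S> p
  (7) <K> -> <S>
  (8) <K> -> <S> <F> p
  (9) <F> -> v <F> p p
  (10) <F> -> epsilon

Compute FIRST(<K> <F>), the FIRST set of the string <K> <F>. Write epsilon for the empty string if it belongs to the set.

{epsilon, p, v}

FIRST(<S>) = {epsilon, p, v}
FIRST(<A>) = {epsilon, p}
FIRST(<F>) = {epsilon, v}
FIRST(<K>) = {epsilon, p, v}  (via <A> <S> p, <S>, <S> <F> p)
FIRST(<K> <F>): take FIRST of each symbol in turn, carrying on past any symbol whose FIRST contains epsilon; result {epsilon, p, v}.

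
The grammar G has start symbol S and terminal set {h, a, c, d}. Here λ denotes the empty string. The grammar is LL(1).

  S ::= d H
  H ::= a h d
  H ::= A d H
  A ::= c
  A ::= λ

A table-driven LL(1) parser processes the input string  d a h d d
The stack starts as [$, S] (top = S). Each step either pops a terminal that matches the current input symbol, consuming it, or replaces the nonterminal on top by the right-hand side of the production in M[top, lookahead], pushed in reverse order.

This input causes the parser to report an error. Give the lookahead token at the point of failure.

d

step 1: stack=$ S  input=d a h d d $  — expand S ::= d H
step 2: stack=$ H d  input=d a h d d $  — match d
step 3: stack=$ H  input=a h d d $  — expand H ::= a h d
step 4: stack=$ d h a  input=a h d d $  — match a
step 5: stack=$ d h  input=h d d $  — match h
step 6: stack=$ d  input=d d $  — match d
step 7: stack=$  input=d $  — error: stack empty but input remains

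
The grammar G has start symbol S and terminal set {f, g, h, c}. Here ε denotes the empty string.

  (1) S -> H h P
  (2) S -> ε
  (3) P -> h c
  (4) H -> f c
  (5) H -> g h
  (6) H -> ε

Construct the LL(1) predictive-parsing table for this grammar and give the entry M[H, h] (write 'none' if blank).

H -> ε

FIRST(P) = {h}
FIRST(H) = {ε, f, g}
FIRST(S) = {ε, f, g, h}  (via H h P)
FOLLOW(S) includes $ since S is the start symbol.
FOLLOW(H): in S->H h P, H is followed by h P with FIRST {h}. Thus FOLLOW(H) = {h}.
For H -> f c: FIRST(f c) = {f}, so it goes in M[H, t] for t ∈ {f}.
For H -> g h: FIRST(g h) = {g}, so it goes in M[H, t] for t ∈ {g}.
For H -> ε: FIRST(ε) = {ε}, so it goes in M[H, t] for t ∈ {}; since ε ∈ FIRST, also for every t ∈ FOLLOW(H) = {h}.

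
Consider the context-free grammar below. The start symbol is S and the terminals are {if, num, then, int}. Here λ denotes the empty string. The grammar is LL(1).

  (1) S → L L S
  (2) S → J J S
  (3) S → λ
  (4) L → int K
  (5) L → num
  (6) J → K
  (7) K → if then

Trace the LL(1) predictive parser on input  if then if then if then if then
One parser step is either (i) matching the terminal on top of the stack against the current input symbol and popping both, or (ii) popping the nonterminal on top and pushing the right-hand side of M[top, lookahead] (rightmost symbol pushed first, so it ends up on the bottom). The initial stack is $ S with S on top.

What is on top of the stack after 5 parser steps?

J

step 1: stack=$ S  input=if then if then if then if then $  — expand S → J J S
step 2: stack=$ S J J  input=if then if then if then if then $  — expand J → K
step 3: stack=$ S J K  input=if then if then if then if then $  — expand K → if then
step 4: stack=$ S J then if  input=if then if then if then if then $  — match if
step 5: stack=$ S J then  input=then if then if then if then $  — match then
Stack after step 5: $ S J (top = J).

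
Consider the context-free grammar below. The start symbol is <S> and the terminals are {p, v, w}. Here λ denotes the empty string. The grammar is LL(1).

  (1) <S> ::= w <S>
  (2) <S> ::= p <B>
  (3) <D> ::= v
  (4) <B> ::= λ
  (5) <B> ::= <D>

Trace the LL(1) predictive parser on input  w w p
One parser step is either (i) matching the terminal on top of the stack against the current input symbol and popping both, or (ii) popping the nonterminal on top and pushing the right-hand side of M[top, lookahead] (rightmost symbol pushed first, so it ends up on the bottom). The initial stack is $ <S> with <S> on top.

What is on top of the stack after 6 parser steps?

     Stack    Input    Action
  1  $ <S>    w w p $  expand <S> ::= w <S>
  2  $ <S> w  w w p $  match w
  3  $ <S>    w p $    expand <S> ::= w <S>
  4  $ <S> w  w p $    match w
  5  $ <S>    p $      expand <S> ::= p <B>
  6  $ <B> p  p $      match p
Stack after step 6: $ <B> (top = <B>).

<B>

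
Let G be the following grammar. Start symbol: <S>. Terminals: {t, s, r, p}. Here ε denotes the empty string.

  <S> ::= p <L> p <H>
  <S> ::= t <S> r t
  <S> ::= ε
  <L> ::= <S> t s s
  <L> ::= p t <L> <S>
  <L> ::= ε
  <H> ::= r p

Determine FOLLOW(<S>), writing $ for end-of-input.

FIRST(<S>) = {ε, p, t}
FIRST(<H>) = {r}
FIRST(<L>) = {ε, p, t}  (via <S> t s s)
FOLLOW(<S>) includes $ since <S> is the start symbol.
FOLLOW(<L>): in <S>::=p <L> p <H>, <L> is followed by p <H> with FIRST {p}; in <L>::=p t <L> <S>, <L> is followed by <S> with FIRST {ε, p, t}; in <L>::=p t <L> <S>, the suffix after <L> is nullable (adds nothing new). Thus FOLLOW(<L>) = {p, t}.
FOLLOW(<S>): in <S>::=t <S> r t, <S> is followed by r t with FIRST {r}; in <L>::=<S> t s s, <S> is followed by t s s with FIRST {t}; in <L>::=p t <L> <S>, the suffix after <S> is empty, so FOLLOW(<S>) ⊇ FOLLOW(<L>) = {p, t}. Thus FOLLOW(<S>) = {$, p, r, t}.
FOLLOW(<H>): in <S>::=p <L> p <H>, the suffix after <H> is empty, so FOLLOW(<H>) ⊇ FOLLOW(<S>) = {$, p, r, t}. Thus FOLLOW(<H>) = {$, p, r, t}.

{$, p, r, t}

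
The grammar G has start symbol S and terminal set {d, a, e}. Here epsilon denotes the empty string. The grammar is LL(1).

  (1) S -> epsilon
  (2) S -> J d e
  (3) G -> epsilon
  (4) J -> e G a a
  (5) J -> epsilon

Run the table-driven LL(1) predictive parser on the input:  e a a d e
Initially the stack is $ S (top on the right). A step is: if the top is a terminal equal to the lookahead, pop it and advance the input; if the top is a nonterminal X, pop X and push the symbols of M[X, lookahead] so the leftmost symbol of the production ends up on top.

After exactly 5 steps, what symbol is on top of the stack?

a

step 1: stack=$ S  input=e a a d e $  — expand S -> J d e
step 2: stack=$ e d J  input=e a a d e $  — expand J -> e G a a
step 3: stack=$ e d a a G e  input=e a a d e $  — match e
step 4: stack=$ e d a a G  input=a a d e $  — expand G -> epsilon
step 5: stack=$ e d a a  input=a a d e $  — match a
Stack after step 5: $ e d a (top = a).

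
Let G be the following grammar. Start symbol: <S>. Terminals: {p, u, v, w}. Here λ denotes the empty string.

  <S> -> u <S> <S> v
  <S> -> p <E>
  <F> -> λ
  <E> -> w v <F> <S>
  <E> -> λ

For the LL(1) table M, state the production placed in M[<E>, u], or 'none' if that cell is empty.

FIRST(<S>) = {p, u}
FIRST(<F>) = {λ}
FIRST(<E>) = {λ, w}
FOLLOW(<S>) includes $ since <S> is the start symbol.
FOLLOW(<S>): in <S>->u <S> <S> v (occurrence 1), <S> is followed by <S> v with FIRST {p, u}; in <S>->u <S> <S> v (occurrence 2), <S> is followed by v with FIRST {v}; in <E>->w v <F> <S>, the suffix after <S> is empty, so FOLLOW(<S>) ⊇ FOLLOW(<E>) = {$, p, u, v}. Thus FOLLOW(<S>) = {$, p, u, v}.
FOLLOW(<E>): in <S>->p <E>, the suffix after <E> is empty, so FOLLOW(<E>) ⊇ FOLLOW(<S>) = {$, p, u, v}. Thus FOLLOW(<E>) = {$, p, u, v}.
For <E> -> w v <F> <S>: FIRST(w v <F> <S>) = {w}, so it goes in M[<E>, t] for t ∈ {w}.
For <E> -> λ: FIRST(λ) = {λ}, so it goes in M[<E>, t] for t ∈ {}; since λ ∈ FIRST, also for every t ∈ FOLLOW(<E>) = {$, p, u, v}.

<E> -> λ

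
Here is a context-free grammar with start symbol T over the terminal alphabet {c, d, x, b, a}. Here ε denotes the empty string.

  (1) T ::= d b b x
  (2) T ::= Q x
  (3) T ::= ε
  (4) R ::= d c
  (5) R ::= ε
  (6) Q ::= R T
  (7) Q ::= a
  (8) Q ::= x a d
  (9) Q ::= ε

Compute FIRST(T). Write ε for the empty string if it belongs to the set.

FIRST(R) = {ε, d}
FIRST(T) = {ε, a, d, x}  (via Q x)
FIRST(Q) = {ε, a, d, x}  (via R T)

{ε, a, d, x}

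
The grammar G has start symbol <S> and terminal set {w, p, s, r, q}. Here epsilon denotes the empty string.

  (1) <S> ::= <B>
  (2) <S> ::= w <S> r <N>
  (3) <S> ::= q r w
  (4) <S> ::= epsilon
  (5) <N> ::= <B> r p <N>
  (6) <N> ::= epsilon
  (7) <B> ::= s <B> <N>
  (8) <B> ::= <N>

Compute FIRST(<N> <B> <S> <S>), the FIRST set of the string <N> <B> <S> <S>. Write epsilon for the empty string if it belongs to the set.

FIRST(<S>) = {epsilon, q, r, s, w}  (via <B>)
FIRST(<N>) = {epsilon, r, s}  (via <B> r p <N>)
FIRST(<B>) = {epsilon, r, s}  (via <N>)
FIRST(<N> <B> <S> <S>): take FIRST of each symbol in turn, carrying on past any symbol whose FIRST contains epsilon; result {epsilon, q, r, s, w}.

{epsilon, q, r, s, w}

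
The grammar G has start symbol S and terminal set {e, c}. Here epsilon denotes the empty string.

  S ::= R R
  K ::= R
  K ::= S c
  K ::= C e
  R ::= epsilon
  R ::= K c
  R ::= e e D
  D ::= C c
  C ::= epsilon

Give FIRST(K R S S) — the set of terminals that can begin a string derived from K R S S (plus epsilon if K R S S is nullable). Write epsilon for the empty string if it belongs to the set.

FIRST(C): from C::=epsilon we get {epsilon}. So FIRST(C) = {epsilon}.
FIRST(D): from D::=C c we get {c}. So FIRST(D) = {c}.
FIRST(S): from S::=R R we get {epsilon, c, e}. So FIRST(S) = {epsilon, c, e}.
FIRST(K): from K::=R we get {epsilon, c, e}; from K::=S c we get {c, e}; from K::=C e we get {e}. So FIRST(K) = {epsilon, c, e}.
FIRST(R): from R::=epsilon we get {epsilon}; from R::=K c we get {c, e}; from R::=e e D we get {e}. So FIRST(R) = {epsilon, c, e}.
FIRST(K R S S): take FIRST of each symbol in turn, carrying on past any symbol whose FIRST contains epsilon; result {epsilon, c, e}.

{epsilon, c, e}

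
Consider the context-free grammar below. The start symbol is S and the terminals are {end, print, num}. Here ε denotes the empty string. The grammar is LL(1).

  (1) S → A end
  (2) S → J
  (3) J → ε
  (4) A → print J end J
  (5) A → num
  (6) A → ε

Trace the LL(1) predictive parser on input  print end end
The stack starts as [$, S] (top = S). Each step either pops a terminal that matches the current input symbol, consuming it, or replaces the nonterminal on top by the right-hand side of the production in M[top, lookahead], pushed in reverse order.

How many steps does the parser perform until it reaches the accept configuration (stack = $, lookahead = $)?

7

     Stack                Input            Action
  1  $ S                  print end end $  expand S → A end
  2  $ end A              print end end $  expand A → print J end J
  3  $ end J end J print  print end end $  match print
  4  $ end J end J        end end $        expand J → ε
  5  $ end J end          end end $        match end
  6  $ end J              end $            expand J → ε
  7  $ end                end $            match end
Accept reached after 7 steps.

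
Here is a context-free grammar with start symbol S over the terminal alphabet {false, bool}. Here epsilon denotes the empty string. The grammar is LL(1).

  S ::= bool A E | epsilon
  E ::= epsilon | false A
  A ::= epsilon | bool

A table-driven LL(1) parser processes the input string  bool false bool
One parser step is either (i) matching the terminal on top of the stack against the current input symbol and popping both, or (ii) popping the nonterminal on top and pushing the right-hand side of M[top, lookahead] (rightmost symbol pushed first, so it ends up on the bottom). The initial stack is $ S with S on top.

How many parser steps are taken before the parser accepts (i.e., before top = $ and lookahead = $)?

7

step 1: stack=$ S  input=bool false bool $  — expand S ::= bool A E
step 2: stack=$ E A bool  input=bool false bool $  — match bool
step 3: stack=$ E A  input=false bool $  — expand A ::= epsilon
step 4: stack=$ E  input=false bool $  — expand E ::= false A
step 5: stack=$ A false  input=false bool $  — match false
step 6: stack=$ A  input=bool $  — expand A ::= bool
step 7: stack=$ bool  input=bool $  — match bool
Accept reached after 7 steps.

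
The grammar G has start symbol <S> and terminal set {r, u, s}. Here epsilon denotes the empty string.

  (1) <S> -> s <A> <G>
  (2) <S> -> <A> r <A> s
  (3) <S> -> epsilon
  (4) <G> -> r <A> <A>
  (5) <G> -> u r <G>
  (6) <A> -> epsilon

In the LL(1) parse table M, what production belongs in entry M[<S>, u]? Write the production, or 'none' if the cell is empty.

none

FIRST(<G>) = {r, u}
FIRST(<A>) = {epsilon}
FIRST(<S>) = {epsilon, r, s}  (via <A> r <A> s)
FOLLOW(<S>) includes $ since <S> is the start symbol.
FOLLOW(<S>): <S> appears on no right-hand side. Thus FOLLOW(<S>) = {$}.
For <S> -> s <A> <G>: FIRST(s <A> <G>) = {s}, so it goes in M[<S>, t] for t ∈ {s}.
For <S> -> <A> r <A> s: FIRST(<A> r <A> s) = {r}, so it goes in M[<S>, t] for t ∈ {r}.
For <S> -> epsilon: FIRST(epsilon) = {epsilon}, so it goes in M[<S>, t] for t ∈ {}; since epsilon ∈ FIRST, also for every t ∈ FOLLOW(<S>) = {$}.
None of these place a production in M[<S>, u].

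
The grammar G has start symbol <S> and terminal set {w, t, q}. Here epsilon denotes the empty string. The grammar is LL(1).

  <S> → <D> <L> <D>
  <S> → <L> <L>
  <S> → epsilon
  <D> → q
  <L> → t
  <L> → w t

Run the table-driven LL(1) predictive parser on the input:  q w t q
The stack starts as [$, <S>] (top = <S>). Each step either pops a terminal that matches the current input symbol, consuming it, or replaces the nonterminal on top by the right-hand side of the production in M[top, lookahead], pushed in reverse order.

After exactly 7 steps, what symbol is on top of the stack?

     Stack          Input      Action
  1  $ <S>          q w t q $  expand <S> → <D> <L> <D>
  2  $ <D> <L> <D>  q w t q $  expand <D> → q
  3  $ <D> <L> q    q w t q $  match q
  4  $ <D> <L>      w t q $    expand <L> → w t
  5  $ <D> t w      w t q $    match w
  6  $ <D> t        t q $      match t
  7  $ <D>          q $        expand <D> → q
Stack after step 7: $ q (top = q).

q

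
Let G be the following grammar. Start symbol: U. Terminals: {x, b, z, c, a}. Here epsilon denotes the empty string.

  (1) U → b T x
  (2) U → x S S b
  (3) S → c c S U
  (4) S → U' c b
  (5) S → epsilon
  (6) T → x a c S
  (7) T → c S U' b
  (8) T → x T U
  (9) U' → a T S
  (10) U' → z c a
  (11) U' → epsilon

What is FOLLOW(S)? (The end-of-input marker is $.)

{a, b, c, x, z}

FIRST(U) = {b, x}
FIRST(T) = {c, x}
FIRST(U') = {epsilon, a, z}
FIRST(S) = {epsilon, a, c, z}  (via U' c b)
FOLLOW(U) includes $ since U is the start symbol.
FOLLOW(U'): in S→U' c b, U' is followed by c b with FIRST {c}; in T→c S U' b, U' is followed by b with FIRST {b}. Thus FOLLOW(U') = {b, c}.
FOLLOW(T): in U→b T x, T is followed by x with FIRST {x}; in T→x T U, T is followed by U with FIRST {b, x}; in U'→a T S, T is followed by S with FIRST {epsilon, a, c, z}; in U'→a T S, the suffix after T is nullable, so FOLLOW(T) ⊇ FOLLOW(U') = {b, c}. Thus FOLLOW(T) = {a, b, c, x, z}.
FOLLOW(S): in U→x S S b (occurrence 1), S is followed by S b with FIRST {a, b, c, z}; in U→x S S b (occurrence 2), S is followed by b with FIRST {b}; in S→c c S U, S is followed by U with FIRST {b, x}; in T→x a c S, the suffix after S is empty, so FOLLOW(S) ⊇ FOLLOW(T) = {a, b, c, x, z}; in T→c S U' b, S is followed by U' b with FIRST {a, b, z}; in U'→a T S, the suffix after S is empty, so FOLLOW(S) ⊇ FOLLOW(U') = {b, c}. Thus FOLLOW(S) = {a, b, c, x, z}.
FOLLOW(U): in S→c c S U, the suffix after U is empty, so FOLLOW(U) ⊇ FOLLOW(S) = {a, b, c, x, z}; in T→x T U, the suffix after U is empty, so FOLLOW(U) ⊇ FOLLOW(T) = {a, b, c, x, z}. Thus FOLLOW(U) = {$, a, b, c, x, z}.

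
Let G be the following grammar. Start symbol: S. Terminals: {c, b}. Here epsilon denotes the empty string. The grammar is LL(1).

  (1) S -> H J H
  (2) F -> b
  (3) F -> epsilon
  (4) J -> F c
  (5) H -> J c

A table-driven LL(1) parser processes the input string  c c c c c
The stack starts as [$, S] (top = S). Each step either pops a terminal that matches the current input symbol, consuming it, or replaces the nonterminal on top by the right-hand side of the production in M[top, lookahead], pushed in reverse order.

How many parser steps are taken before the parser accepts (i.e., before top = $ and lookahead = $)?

step 1: stack=$ S  input=c c c c c $  — expand S -> H J H
step 2: stack=$ H J H  input=c c c c c $  — expand H -> J c
step 3: stack=$ H J c J  input=c c c c c $  — expand J -> F c
step 4: stack=$ H J c c F  input=c c c c c $  — expand F -> epsilon
step 5: stack=$ H J c c  input=c c c c c $  — match c
step 6: stack=$ H J c  input=c c c c $  — match c
step 7: stack=$ H J  input=c c c $  — expand J -> F c
step 8: stack=$ H c F  input=c c c $  — expand F -> epsilon
step 9: stack=$ H c  input=c c c $  — match c
step 10: stack=$ H  input=c c $  — expand H -> J c
step 11: stack=$ c J  input=c c $  — expand J -> F c
step 12: stack=$ c c F  input=c c $  — expand F -> epsilon
step 13: stack=$ c c  input=c c $  — match c
step 14: stack=$ c  input=c $  — match c
Accept reached after 14 steps.

14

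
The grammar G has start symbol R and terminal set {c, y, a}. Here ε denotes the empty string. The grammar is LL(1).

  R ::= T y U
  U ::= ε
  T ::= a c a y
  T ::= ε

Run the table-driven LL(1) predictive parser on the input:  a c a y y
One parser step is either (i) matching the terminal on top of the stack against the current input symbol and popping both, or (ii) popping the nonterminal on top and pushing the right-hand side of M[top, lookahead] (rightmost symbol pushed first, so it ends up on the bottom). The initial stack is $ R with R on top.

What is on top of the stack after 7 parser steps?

step 1: stack=$ R  input=a c a y y $  — expand R ::= T y U
step 2: stack=$ U y T  input=a c a y y $  — expand T ::= a c a y
step 3: stack=$ U y y a c a  input=a c a y y $  — match a
step 4: stack=$ U y y a c  input=c a y y $  — match c
step 5: stack=$ U y y a  input=a y y $  — match a
step 6: stack=$ U y y  input=y y $  — match y
step 7: stack=$ U y  input=y $  — match y
Stack after step 7: $ U (top = U).

U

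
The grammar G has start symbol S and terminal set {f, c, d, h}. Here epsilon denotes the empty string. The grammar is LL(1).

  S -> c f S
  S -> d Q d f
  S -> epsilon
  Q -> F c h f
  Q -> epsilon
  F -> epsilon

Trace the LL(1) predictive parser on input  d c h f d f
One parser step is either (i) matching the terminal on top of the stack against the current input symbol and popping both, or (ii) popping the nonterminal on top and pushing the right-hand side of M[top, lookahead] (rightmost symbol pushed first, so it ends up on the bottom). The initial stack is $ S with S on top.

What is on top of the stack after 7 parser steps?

step 1: stack=$ S  input=d c h f d f $  — expand S -> d Q d f
step 2: stack=$ f d Q d  input=d c h f d f $  — match d
step 3: stack=$ f d Q  input=c h f d f $  — expand Q -> F c h f
step 4: stack=$ f d f h c F  input=c h f d f $  — expand F -> epsilon
step 5: stack=$ f d f h c  input=c h f d f $  — match c
step 6: stack=$ f d f h  input=h f d f $  — match h
step 7: stack=$ f d f  input=f d f $  — match f
Stack after step 7: $ f d (top = d).

d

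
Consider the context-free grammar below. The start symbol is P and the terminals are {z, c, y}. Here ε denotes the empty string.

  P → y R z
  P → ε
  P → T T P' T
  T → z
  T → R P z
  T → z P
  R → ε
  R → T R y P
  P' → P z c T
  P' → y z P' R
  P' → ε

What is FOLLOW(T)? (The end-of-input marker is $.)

{$, y, z}

FIRST(P) = {ε, y, z}  (via T T P' T)
FIRST(P') = {ε, y, z}  (via P z c T)
FIRST(T) = {y, z}  (via R P z)
FIRST(R) = {ε, y, z}  (via T R y P)
FOLLOW(P) includes $ since P is the start symbol.
FOLLOW(P'): in P→T T P' T, P' is followed by T with FIRST {y, z}; in P'→y z P' R, P' is followed by R with FIRST {ε, y, z}; in P'→y z P' R, the suffix after P' is nullable (adds nothing new). Thus FOLLOW(P') = {y, z}.
FOLLOW(R): in P→y R z, R is followed by z with FIRST {z}; in T→R P z, R is followed by P z with FIRST {y, z}; in R→T R y P, R is followed by y P with FIRST {y}; in P'→y z P' R, the suffix after R is empty, so FOLLOW(R) ⊇ FOLLOW(P') = {y, z}. Thus FOLLOW(R) = {y, z}.
FOLLOW(P): in T→R P z, P is followed by z with FIRST {z}; in T→z P, the suffix after P is empty, so FOLLOW(P) ⊇ FOLLOW(T) = {$, y, z}; in R→T R y P, the suffix after P is empty, so FOLLOW(P) ⊇ FOLLOW(R) = {y, z}; in P'→P z c T, P is followed by z c T with FIRST {z}. Thus FOLLOW(P) = {$, y, z}.
FOLLOW(T): in P→T T P' T (occurrence 1), T is followed by T P' T with FIRST {y, z}; in P→T T P' T (occurrence 2), T is followed by P' T with FIRST {y, z}; in P→T T P' T (occurrence 3), the suffix after T is empty, so FOLLOW(T) ⊇ FOLLOW(P) = {$, y, z}; in R→T R y P, T is followed by R y P with FIRST {y, z}; in P'→P z c T, the suffix after T is empty, so FOLLOW(T) ⊇ FOLLOW(P') = {y, z}. Thus FOLLOW(T) = {$, y, z}.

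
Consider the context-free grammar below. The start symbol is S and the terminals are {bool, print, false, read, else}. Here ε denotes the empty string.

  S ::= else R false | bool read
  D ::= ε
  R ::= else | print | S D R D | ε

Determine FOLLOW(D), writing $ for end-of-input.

FIRST(S) = {bool, else}
FIRST(D) = {ε}
FIRST(R) = {ε, bool, else, print}  (via S D R D)
FOLLOW(S) includes $ since S is the start symbol.
FOLLOW(R): in S::=else R false, R is followed by false with FIRST {false}; in R::=S D R D, R is followed by D with FIRST {ε}; in R::=S D R D, the suffix after R is nullable (adds nothing new). Thus FOLLOW(R) = {false}.
FOLLOW(S): in R::=S D R D, S is followed by D R D with FIRST {ε, bool, else, print}; in R::=S D R D, the suffix after S is nullable, so FOLLOW(S) ⊇ FOLLOW(R) = {false}. Thus FOLLOW(S) = {$, bool, else, false, print}.
FOLLOW(D): in R::=S D R D (occurrence 1), D is followed by R D with FIRST {ε, bool, else, print}; in R::=S D R D (occurrence 1), the suffix after D is nullable, so FOLLOW(D) ⊇ FOLLOW(R) = {false}; in R::=S D R D (occurrence 2), the suffix after D is empty, so FOLLOW(D) ⊇ FOLLOW(R) = {false}. Thus FOLLOW(D) = {bool, else, false, print}.

{bool, else, false, print}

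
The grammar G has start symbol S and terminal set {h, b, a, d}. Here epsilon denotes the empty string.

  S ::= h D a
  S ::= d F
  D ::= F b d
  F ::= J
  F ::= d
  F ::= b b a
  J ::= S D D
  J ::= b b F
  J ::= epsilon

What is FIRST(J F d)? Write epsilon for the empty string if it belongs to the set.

{b, d, h}

FIRST(S) = {d, h}
FIRST(J) = {epsilon, b, d, h}  (via S D D)
FIRST(F) = {epsilon, b, d, h}  (via J)
FIRST(D) = {b, d, h}  (via F b d)
FIRST(J F d): take FIRST of each symbol in turn, carrying on past any symbol whose FIRST contains epsilon; result {b, d, h}.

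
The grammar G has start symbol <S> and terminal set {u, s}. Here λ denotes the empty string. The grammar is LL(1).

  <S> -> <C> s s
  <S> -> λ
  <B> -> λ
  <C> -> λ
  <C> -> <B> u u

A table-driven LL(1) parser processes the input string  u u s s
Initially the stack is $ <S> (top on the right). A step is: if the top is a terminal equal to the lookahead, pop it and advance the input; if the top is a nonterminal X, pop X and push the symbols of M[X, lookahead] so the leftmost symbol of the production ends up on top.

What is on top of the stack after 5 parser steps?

step 1: stack=$ <S>  input=u u s s $  — expand <S> -> <C> s s
step 2: stack=$ s s <C>  input=u u s s $  — expand <C> -> <B> u u
step 3: stack=$ s s u u <B>  input=u u s s $  — expand <B> -> λ
step 4: stack=$ s s u u  input=u u s s $  — match u
step 5: stack=$ s s u  input=u s s $  — match u
Stack after step 5: $ s s (top = s).

s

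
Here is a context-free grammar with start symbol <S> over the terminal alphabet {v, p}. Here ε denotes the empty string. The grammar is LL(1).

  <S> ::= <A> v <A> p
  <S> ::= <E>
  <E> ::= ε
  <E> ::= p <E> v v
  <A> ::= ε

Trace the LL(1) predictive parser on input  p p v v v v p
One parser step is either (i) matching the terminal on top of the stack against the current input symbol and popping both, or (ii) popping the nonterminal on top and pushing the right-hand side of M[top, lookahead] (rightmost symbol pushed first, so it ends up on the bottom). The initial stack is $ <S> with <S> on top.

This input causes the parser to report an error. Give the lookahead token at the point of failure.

      Stack            Input            Action
   1  $ <S>            p p v v v v p $  expand <S> ::= <E>
   2  $ <E>            p p v v v v p $  expand <E> ::= p <E> v v
   3  $ v v <E> p      p p v v v v p $  match p
   4  $ v v <E>        p v v v v p $    expand <E> ::= p <E> v v
   5  $ v v v v <E> p  p v v v v p $    match p
   6  $ v v v v <E>    v v v v p $      expand <E> ::= ε
   7  $ v v v v        v v v v p $      match v
   8  $ v v v          v v v p $        match v
   9  $ v v            v v p $          match v
  10  $ v              v p $            match v
  11  $                p $              error: stack empty but input remains

p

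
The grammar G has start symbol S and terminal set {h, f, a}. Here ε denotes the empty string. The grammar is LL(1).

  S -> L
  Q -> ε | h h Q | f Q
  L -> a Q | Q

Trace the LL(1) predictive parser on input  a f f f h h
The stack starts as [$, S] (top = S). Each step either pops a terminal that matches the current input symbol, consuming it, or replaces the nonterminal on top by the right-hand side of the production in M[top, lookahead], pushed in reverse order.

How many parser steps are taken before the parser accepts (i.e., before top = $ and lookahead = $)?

      Stack    Input          Action
   1  $ S      a f f f h h $  expand S -> L
   2  $ L      a f f f h h $  expand L -> a Q
   3  $ Q a    a f f f h h $  match a
   4  $ Q      f f f h h $    expand Q -> f Q
   5  $ Q f    f f f h h $    match f
   6  $ Q      f f h h $      expand Q -> f Q
   7  $ Q f    f f h h $      match f
   8  $ Q      f h h $        expand Q -> f Q
   9  $ Q f    f h h $        match f
  10  $ Q      h h $          expand Q -> h h Q
  11  $ Q h h  h h $          match h
  12  $ Q h    h $            match h
  13  $ Q      $              expand Q -> ε
Accept reached after 13 steps.

13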